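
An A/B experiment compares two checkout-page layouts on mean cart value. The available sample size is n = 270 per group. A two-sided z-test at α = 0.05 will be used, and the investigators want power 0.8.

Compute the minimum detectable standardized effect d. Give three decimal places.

Need Φ(δ − 1.960) = 0.8, so δ = 1.960 + 0.842 = 2.802.
(Lower-tail contribution to power is negligible for δ > 0.)
δ = d·√(n/2) ⇒ d = δ/√(n/2) = 2.802/√(270/2) = 0.2411.

d ≈ 0.241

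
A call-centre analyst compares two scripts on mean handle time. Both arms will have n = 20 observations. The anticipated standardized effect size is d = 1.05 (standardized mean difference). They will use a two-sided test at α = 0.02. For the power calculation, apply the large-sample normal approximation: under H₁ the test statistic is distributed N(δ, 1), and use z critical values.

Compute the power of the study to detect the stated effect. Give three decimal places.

Noncentrality parameter: δ = d·√(n/2) = 1.05 × √(20/2) = 3.3204
Two-sided α = 0.02 → critical value z_{0.01} = 2.326.
Power = Φ(δ − 2.326) + Φ(−δ − 2.326) = Φ(0.994) + Φ(-5.647) = 0.8399 + 0.0000 = 0.8399.

Power ≈ 0.840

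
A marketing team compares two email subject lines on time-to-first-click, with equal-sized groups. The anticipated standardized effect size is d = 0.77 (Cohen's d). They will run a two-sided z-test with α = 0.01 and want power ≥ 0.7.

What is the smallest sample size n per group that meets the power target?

Set Φ(δ − 2.576) = 0.7; then δ − 2.576 = Φ⁻¹(0.7) = 0.524, giving δ = 3.100.
(The Φ(−δ − z_{α/2}) term is vanishingly small for δ > 0 and is dropped in the standard sample-size formula.)
δ = d·√(n/2) ⇒ n = 2(δ/d)² = 2 × (3.100 / 0.77)² = 32.42.
Round up to the next whole unit.

n = 33 per group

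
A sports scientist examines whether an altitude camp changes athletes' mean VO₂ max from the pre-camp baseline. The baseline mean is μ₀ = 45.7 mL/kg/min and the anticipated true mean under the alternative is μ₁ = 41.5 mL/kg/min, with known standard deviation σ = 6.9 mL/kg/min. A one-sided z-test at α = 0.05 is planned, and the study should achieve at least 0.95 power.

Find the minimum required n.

Standardized effect: d = |μ₁ − μ₀| / σ = |41.5 − 45.7| / 6.9 = 0.6087
Set Φ(δ − 1.645) = 0.95; then δ − 1.645 = Φ⁻¹(0.95) = 1.645, giving δ = 3.290.
δ = d·√n ⇒ n = (δ/d)² = (3.290 / 0.6087)² = 29.21.
Rounding up, n = 30.

n = 30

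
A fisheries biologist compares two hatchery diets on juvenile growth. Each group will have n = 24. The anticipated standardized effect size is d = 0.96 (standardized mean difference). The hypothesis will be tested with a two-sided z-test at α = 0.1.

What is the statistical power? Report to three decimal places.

Noncentrality parameter: δ = d·√(n/2) = 0.96 × √(24/2) = 3.3255
Critical value for a two-sided test at α = 0.1: z_{α/2} = 1.645.
Power = Φ(δ − 1.645) + Φ(−δ − 1.645) = Φ(1.681) + Φ(-4.970) = 0.9536 + 0.0000 = 0.9536.

Power ≈ 0.954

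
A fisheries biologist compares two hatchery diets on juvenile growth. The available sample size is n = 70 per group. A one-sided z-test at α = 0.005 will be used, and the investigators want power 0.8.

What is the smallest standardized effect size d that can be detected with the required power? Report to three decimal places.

d ≈ 0.578

Need Φ(δ − 2.576) = 0.8, so δ = 2.576 + 0.842 = 3.417.
δ = d·√(n/2) ⇒ d = δ/√(n/2) = 3.417/√(70/2) = 0.5777.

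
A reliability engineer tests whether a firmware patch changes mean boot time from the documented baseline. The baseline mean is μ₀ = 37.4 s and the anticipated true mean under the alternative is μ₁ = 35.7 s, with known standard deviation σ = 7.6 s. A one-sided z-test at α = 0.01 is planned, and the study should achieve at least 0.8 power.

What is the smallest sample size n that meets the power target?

n = 201

Standardized effect: d = |μ₁ − μ₀| / σ = |35.7 − 37.4| / 7.6 = 0.2237
Set Φ(δ − 2.326) = 0.8; then δ − 2.326 = Φ⁻¹(0.8) = 0.842, giving δ = 3.168.
δ = d·√n ⇒ n = (δ/d)² = (3.168 / 0.2237)² = 200.58.
Round up to the next whole unit.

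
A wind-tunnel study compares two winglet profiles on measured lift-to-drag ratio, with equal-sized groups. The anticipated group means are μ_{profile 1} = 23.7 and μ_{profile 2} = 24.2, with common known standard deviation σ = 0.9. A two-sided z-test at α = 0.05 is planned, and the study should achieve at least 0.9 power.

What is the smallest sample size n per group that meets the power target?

Standardized effect: d = |μ_{profile 1} − μ_{profile 2}| / σ = |23.7 − 24.2| / 0.9 = 0.5556
Set Φ(δ − 1.960) = 0.9; then δ − 1.960 = Φ⁻¹(0.9) = 1.282, giving δ = 3.242.
(For δ > 0 the lower-tail rejection region contributes negligibly to power, so the one-term inversion is standard.)
δ = d·√(n/2) ⇒ n = 2(δ/d)² = 2 × (3.242 / 0.5556)² = 68.09.
Rounding up, n = 69 per group.

n = 69 per group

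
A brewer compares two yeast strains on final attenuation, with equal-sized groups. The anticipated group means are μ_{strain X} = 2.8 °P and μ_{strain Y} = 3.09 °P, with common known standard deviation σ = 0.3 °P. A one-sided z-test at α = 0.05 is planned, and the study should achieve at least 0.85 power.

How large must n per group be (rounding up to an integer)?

n = 16 per group

Standardized effect: d = |μ_{strain X} − μ_{strain Y}| / σ = |2.8 − 3.09| / 0.3 = 0.9667
For power 0.85 need Φ(δ − z_{0.05}) = 0.85, so δ = z_{0.05} + z_{0.15} = 1.645 + 1.036 = 2.681.
δ = d·√(n/2) ⇒ n = 2(δ/d)² = 2 × (2.681 / 0.9667)² = 15.39.
Round up to the next whole unit.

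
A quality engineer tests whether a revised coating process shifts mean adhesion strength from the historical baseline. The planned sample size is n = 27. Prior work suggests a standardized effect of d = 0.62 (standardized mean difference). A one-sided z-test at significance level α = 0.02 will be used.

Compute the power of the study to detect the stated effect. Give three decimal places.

Noncentrality parameter: δ = d·√n = 0.62 × √27 = 3.2216
One-sided α = 0.02 → critical value z_{0.02} = 2.054.
Power = P(Z > 2.054 − δ) = Φ(1.168) = 0.8786.

Power ≈ 0.879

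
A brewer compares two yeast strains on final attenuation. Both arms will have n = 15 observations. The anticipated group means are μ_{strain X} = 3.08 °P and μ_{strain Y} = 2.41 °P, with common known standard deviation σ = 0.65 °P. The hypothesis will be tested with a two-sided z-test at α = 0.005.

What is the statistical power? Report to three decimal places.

Power ≈ 0.506

Standardized effect: d = |μ_{strain X} − μ_{strain Y}| / σ = |3.08 − 2.41| / 0.65 = 1.0308
Noncentrality parameter: δ = d·√(n/2) = 1.0308 × √(15/2) = 2.8229
Critical value for a two-sided test at α = 0.005: z_{α/2} = 2.807.
Power = Φ(δ − 2.807) + Φ(−δ − 2.807) = Φ(0.016) + Φ(-5.630) = 0.5063 + 0.0000 = 0.5063.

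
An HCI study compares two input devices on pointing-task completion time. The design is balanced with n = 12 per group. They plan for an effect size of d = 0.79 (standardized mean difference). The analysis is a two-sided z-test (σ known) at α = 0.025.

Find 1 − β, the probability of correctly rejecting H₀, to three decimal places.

Power ≈ 0.380

Noncentrality parameter: λ = d·√(n/2) = 0.79 × √(12/2) = 1.9351
Critical value for a two-sided test at α = 0.025: z_{α/2} = 2.241.
Power = Φ(λ − 2.241) + Φ(−λ − 2.241) = Φ(-0.306) + Φ(-4.176) = 0.3797 + 0.0000 = 0.3797.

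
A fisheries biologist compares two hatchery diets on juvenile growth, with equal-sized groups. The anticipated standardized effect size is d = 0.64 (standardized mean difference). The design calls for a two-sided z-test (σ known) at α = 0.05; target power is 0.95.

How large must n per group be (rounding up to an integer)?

n = 64 per group

For power 0.95 need Φ(δ − z_{0.025}) = 0.95, so δ = z_{0.025} + z_{0.05} = 1.960 + 1.645 = 3.605.
(The Φ(−δ − z_{α/2}) term is vanishingly small for δ > 0 and is dropped in the standard sample-size formula.)
δ = d·√(n/2) ⇒ n = 2(δ/d)² = 2 × (3.605 / 0.64)² = 63.45.
Round up to the next whole unit.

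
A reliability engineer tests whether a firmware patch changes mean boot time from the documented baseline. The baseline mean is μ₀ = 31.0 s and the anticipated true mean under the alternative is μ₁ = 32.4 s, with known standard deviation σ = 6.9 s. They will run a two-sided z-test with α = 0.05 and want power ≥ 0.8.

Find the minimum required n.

Standardized effect: d = |μ₁ − μ₀| / σ = |32.4 − 31.0| / 6.9 = 0.2029
Set Φ(δ − 1.960) = 0.8; then δ − 1.960 = Φ⁻¹(0.8) = 0.842, giving δ = 2.802.
(Ignoring the negligible lower-tail rejection probability gives the usual closed-form inversion.)
δ = d·√n ⇒ n = (δ/d)² = (2.802 / 0.2029)² = 190.66.
Round up to the next whole unit.

n = 191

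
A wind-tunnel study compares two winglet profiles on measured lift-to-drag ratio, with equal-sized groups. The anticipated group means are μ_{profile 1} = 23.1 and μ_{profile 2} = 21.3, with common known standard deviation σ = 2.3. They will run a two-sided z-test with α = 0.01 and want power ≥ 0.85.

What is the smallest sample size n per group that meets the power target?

n = 43 per group

Standardized effect: d = |μ_{profile 1} − μ_{profile 2}| / σ = |23.1 − 21.3| / 2.3 = 0.7826
For power 0.85 need Φ(δ − z_{0.005}) = 0.85, so δ = z_{0.005} + z_{0.15} = 2.576 + 1.036 = 3.612.
(The Φ(−δ − z_{α/2}) term is vanishingly small for δ > 0 and is dropped in the standard sample-size formula.)
δ = d·√(n/2) ⇒ n = 2(δ/d)² = 2 × (3.612 / 0.7826)² = 42.61.
Round up to the next whole unit.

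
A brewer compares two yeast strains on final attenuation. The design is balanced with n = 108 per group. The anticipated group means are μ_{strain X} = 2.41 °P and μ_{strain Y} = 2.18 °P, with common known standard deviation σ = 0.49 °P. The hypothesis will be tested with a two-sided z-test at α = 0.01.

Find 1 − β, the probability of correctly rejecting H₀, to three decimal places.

Power ≈ 0.809

Standardized effect: d = |μ_{strain X} − μ_{strain Y}| / σ = |2.41 − 2.18| / 0.49 = 0.4694
Noncentrality parameter: δ = d·√(n/2) = 0.4694 × √(108/2) = 3.4493
Critical value for a two-sided test at α = 0.01: z_{α/2} = 2.576.
Power = Φ(δ − 2.576) + Φ(−δ − 2.576) = Φ(0.873) + Φ(-6.025) = 0.8088 + 0.0000 = 0.8088.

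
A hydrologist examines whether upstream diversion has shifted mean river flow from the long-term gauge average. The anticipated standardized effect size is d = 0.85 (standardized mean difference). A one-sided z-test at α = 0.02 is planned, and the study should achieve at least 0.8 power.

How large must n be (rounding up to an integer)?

n = 12

For power 0.8 need Φ(δ − z_{0.02}) = 0.8, so δ = z_{0.02} + z_{0.20} = 2.054 + 0.842 = 2.895.
δ = d·√n ⇒ n = (δ/d)² = (2.895 / 0.85)² = 11.60.
Round up to the next whole unit.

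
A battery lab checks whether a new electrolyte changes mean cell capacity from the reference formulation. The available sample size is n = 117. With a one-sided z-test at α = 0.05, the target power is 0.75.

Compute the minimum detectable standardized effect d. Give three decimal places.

d ≈ 0.214

Required noncentrality: δ = z_{0.05} + z_{0.25} = 1.645 + 0.674 = 2.319.
δ = d·√n ⇒ d = δ/√n = 2.319/√117 = 0.2144.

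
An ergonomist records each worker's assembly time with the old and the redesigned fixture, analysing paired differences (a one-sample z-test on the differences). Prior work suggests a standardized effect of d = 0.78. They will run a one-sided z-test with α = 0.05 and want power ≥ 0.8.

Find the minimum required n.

Set Φ(δ − 1.645) = 0.8; then δ − 1.645 = Φ⁻¹(0.8) = 0.842, giving δ = 2.486.
δ = d·√n ⇒ n = (δ/d)² = (2.486 / 0.78)² = 10.16.
Rounding up, n = 11.

n = 11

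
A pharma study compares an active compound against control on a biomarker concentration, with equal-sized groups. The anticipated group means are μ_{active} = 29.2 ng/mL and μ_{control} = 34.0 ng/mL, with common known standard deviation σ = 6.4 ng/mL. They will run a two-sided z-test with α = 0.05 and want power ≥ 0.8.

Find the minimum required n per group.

Standardized effect: d = |μ_{active} − μ_{control}| / σ = |29.2 − 34.0| / 6.4 = 0.7500
For power 0.8 need Φ(δ − z_{0.025}) = 0.8, so δ = z_{0.025} + z_{0.20} = 1.960 + 0.842 = 2.802.
(For δ > 0 the lower-tail rejection region contributes negligibly to power, so the one-term inversion is standard.)
δ = d·√(n/2) ⇒ n = 2(δ/d)² = 2 × (2.802 / 0.7500)² = 27.91.
Rounding up, n = 28 per group.

n = 28 per group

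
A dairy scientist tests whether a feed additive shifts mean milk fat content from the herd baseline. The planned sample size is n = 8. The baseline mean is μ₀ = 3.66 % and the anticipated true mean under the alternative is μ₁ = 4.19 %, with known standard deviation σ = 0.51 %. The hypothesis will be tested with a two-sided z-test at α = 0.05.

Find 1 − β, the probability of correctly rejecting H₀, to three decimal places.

Power ≈ 0.836

Standardized effect: d = |μ₁ − μ₀| / σ = |4.19 − 3.66| / 0.51 = 1.0392
Noncentrality parameter: δ = d·√n = 1.0392 × √8 = 2.9393
Two-sided α = 0.05 → critical value z_{0.025} = 1.960.
Power = Φ(δ − 1.960) + Φ(−δ − 1.960) = Φ(0.979) + Φ(-4.899) = 0.8363 + 0.0000 = 0.8363.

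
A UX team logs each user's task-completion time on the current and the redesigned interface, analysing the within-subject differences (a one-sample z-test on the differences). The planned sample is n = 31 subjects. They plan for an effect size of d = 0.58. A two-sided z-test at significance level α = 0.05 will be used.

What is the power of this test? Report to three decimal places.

Noncentrality parameter: δ = d·√n = 0.58 × √31 = 3.2293
Two-sided α = 0.05 → critical value z_{0.025} = 1.960.
Power = Φ(δ − 1.960) + Φ(−δ − 1.960) = Φ(1.269) + Φ(-5.189) = 0.8978 + 0.0000 = 0.8978.

Power ≈ 0.898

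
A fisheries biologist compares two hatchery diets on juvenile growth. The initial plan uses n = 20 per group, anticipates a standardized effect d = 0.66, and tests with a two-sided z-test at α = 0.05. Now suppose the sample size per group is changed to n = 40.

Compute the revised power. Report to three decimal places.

Power ≈ 0.839

With n = 40 per group: δ = d·√(n/2) = 0.66 × √(40/2) = 2.9516. Critical value z_{0.025} = 1.960.
Revised power = Φ(δ − 1.960) + Φ(−δ − 1.960) = Φ(0.992) + Φ(-4.912) = 0.8393 + 0.0000 = 0.8393.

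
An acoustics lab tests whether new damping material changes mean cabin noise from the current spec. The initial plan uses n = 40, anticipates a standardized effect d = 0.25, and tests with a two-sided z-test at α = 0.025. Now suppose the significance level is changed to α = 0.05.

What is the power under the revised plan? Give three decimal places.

δ = d·√n = 0.25 × √40 = 1.5811 (unchanged). New critical value: z_{0.025} = 1.960.
Revised power = Φ(δ − 1.960) + Φ(−δ − 1.960) = Φ(-0.379) + Φ(-3.541) = 0.3524 + 0.0002 = 0.3526.

Power ≈ 0.353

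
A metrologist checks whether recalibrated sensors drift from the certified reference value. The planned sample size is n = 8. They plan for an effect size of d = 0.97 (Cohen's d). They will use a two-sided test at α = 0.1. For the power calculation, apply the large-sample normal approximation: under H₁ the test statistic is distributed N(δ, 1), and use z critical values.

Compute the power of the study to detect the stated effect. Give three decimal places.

Noncentrality parameter: δ = d·√n = 0.97 × √8 = 2.7436
Two-sided α = 0.1 → critical value z_{0.05} = 1.645.
Power = Φ(δ − 1.645) + Φ(−δ − 1.645) = Φ(1.099) + Φ(-4.388) = 0.8641 + 0.0000 = 0.8641.

Power ≈ 0.864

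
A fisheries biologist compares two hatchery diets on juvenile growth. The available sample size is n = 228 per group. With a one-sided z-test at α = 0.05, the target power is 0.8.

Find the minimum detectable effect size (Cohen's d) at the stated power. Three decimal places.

d ≈ 0.233

Need Φ(δ − 1.645) = 0.8, so δ = 1.645 + 0.842 = 2.486.
δ = d·√(n/2) ⇒ d = δ/√(n/2) = 2.486/√(228/2) = 0.2329.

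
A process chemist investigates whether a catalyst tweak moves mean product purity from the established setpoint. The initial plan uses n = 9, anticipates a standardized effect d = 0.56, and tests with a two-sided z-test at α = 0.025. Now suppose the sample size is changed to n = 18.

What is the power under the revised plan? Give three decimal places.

With n = 18: δ = d·√n = 0.56 × √18 = 2.3759. Critical value z_{0.0125} = 2.241.
Revised power = Φ(δ − 2.241) + Φ(−δ − 2.241) = Φ(0.134) + Φ(-4.617) = 0.5535 + 0.0000 = 0.5535.

Power ≈ 0.553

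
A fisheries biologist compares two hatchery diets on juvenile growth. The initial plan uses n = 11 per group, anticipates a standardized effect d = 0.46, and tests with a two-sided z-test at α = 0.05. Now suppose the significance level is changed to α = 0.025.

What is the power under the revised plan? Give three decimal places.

Power ≈ 0.123

δ = d·√(n/2) = 0.46 × √(11/2) = 1.0788 (unchanged). New critical value: z_{0.0125} = 2.241.
Revised power = Φ(δ − 2.241) + Φ(−δ − 2.241) = Φ(-1.163) + Φ(-3.320) = 0.1225 + 0.0004 = 0.1229.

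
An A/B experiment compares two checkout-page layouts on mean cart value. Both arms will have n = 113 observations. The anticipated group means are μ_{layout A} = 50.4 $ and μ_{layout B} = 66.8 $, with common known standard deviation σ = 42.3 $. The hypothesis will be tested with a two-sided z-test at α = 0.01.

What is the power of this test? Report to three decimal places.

Standardized effect: d = |μ_{layout A} − μ_{layout B}| / σ = |50.4 − 66.8| / 42.3 = 0.3877
Noncentrality parameter: δ = d·√(n/2) = 0.3877 × √(113/2) = 2.9143
Critical value for a two-sided test at α = 0.01: z_{α/2} = 2.576.
Power = Φ(δ − 2.576) + Φ(−δ − 2.576) = Φ(0.338) + Φ(-5.490) = 0.6325 + 0.0000 = 0.6325.

Power ≈ 0.632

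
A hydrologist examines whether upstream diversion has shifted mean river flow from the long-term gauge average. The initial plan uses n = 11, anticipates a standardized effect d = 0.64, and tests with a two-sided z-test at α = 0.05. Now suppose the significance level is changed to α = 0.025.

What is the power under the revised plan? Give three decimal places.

Power ≈ 0.453

δ = d·√n = 0.64 × √11 = 2.1226 (unchanged). New critical value: z_{0.0125} = 2.241.
Revised power = Φ(δ − 2.241) + Φ(−δ − 2.241) = Φ(-0.119) + Φ(-4.364) = 0.4527 + 0.0000 = 0.4527.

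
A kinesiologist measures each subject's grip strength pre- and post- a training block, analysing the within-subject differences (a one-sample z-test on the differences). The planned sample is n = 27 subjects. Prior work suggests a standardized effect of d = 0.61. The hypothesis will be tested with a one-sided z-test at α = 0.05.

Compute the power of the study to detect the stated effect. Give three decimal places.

Power ≈ 0.936

Noncentrality parameter: δ = d·√n = 0.61 × √27 = 3.1697
Critical value for a one-sided test at α = 0.05: z_α = 1.645.
Power = P(Z > 1.645 − δ) = Φ(1.525) = 0.9363.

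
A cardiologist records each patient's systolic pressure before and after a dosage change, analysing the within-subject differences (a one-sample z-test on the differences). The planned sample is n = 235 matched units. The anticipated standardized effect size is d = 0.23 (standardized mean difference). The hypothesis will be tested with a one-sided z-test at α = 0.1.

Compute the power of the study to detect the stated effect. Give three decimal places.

Power ≈ 0.988

Noncentrality parameter: δ = d·√n = 0.23 × √235 = 3.5258
Critical value for a one-sided test at α = 0.1: z_α = 1.282.
Power = P(Z > 1.282 − δ) = Φ(2.244) = 0.9876.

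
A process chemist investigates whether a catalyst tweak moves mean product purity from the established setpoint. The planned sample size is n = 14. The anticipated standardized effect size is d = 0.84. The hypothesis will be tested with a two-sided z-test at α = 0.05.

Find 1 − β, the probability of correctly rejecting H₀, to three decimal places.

Power ≈ 0.882

Noncentrality parameter: δ = d·√n = 0.84 × √14 = 3.1430
Critical value for a two-sided test at α = 0.05: z_{α/2} = 1.960.
Power = Φ(δ − 1.960) + Φ(−δ − 1.960) = Φ(1.183) + Φ(-5.103) = 0.8816 + 0.0000 = 0.8816.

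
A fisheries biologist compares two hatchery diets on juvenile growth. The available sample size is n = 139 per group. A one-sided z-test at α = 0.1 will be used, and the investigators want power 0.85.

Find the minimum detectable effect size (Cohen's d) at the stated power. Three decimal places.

d ≈ 0.278

Need Φ(δ − 1.282) = 0.85, so δ = 1.282 + 1.036 = 2.318.
δ = d·√(n/2) ⇒ d = δ/√(n/2) = 2.318/√(139/2) = 0.2780.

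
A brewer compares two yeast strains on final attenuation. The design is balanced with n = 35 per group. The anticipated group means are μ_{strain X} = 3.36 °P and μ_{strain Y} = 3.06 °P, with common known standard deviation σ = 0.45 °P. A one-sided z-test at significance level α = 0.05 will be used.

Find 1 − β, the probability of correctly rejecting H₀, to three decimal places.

Power ≈ 0.874

Standardized effect: d = |μ_{strain X} − μ_{strain Y}| / σ = |3.36 − 3.06| / 0.45 = 0.6667
Noncentrality parameter: δ = d·√(n/2) = 0.6667 × √(35/2) = 2.7889
Critical value for a one-sided test at α = 0.05: z_α = 1.645.
Power = P(Z > 1.645 − δ) = Φ(1.144) = 0.8737.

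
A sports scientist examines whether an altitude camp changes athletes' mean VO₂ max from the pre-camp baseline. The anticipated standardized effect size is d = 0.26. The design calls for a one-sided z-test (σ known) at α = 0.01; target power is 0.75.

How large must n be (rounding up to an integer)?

For power 0.75 need Φ(δ − z_{0.01}) = 0.75, so δ = z_{0.01} + z_{0.25} = 2.326 + 0.674 = 3.001.
δ = d·√n ⇒ n = (δ/d)² = (3.001 / 0.26)² = 133.21.
Round up to the next whole unit.

n = 134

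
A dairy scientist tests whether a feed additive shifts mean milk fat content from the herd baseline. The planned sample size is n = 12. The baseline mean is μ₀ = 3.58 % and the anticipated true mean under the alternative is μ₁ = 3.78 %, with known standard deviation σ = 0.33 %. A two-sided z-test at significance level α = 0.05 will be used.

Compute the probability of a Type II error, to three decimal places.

Standardized effect: d = |μ₁ − μ₀| / σ = |3.78 − 3.58| / 0.33 = 0.6061
Noncentrality parameter: δ = d·√n = 0.6061 × √12 = 2.0995
Two-sided α = 0.05 → critical value z_{0.025} = 1.960.
Power = Φ(δ − 1.960) + Φ(−δ − 1.960) = Φ(0.139) + Φ(-4.059) = 0.5555 + 0.0000 = 0.5555.
Type II error: β = 1 − power = 1 − 0.5555 = 0.4445.

β ≈ 0.445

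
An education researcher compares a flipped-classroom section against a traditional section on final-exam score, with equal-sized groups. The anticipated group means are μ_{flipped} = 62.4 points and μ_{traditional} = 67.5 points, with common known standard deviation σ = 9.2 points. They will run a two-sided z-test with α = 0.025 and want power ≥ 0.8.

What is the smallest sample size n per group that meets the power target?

Standardized effect: d = |μ_{flipped} − μ_{traditional}| / σ = |62.4 − 67.5| / 9.2 = 0.5543
Set Φ(δ − 2.241) = 0.8; then δ − 2.241 = Φ⁻¹(0.8) = 0.842, giving δ = 3.083.
(The Φ(−δ − z_{α/2}) term is vanishingly small for δ > 0 and is dropped in the standard sample-size formula.)
δ = d·√(n/2) ⇒ n = 2(δ/d)² = 2 × (3.083 / 0.5543)² = 61.86.
Rounding up, n = 62 per group.

n = 62 per group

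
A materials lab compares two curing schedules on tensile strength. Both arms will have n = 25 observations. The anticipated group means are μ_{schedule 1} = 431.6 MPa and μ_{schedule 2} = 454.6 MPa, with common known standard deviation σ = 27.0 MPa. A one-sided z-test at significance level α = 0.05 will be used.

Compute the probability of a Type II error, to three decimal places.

Standardized effect: d = |μ_{schedule 1} − μ_{schedule 2}| / σ = |431.6 − 454.6| / 27.0 = 0.8519
Noncentrality parameter: δ = d·√(n/2) = 0.8519 × √(25/2) = 3.0118
One-sided α = 0.05 → critical value z_{0.05} = 1.645.
Power = P(Z > 1.645 − δ) = Φ(1.367) = 0.9142.
Type II error: β = 1 − power = 1 − 0.9142 = 0.0858.

β ≈ 0.086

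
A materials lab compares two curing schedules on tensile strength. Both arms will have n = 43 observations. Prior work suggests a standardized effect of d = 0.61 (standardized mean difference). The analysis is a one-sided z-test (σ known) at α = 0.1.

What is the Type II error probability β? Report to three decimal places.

Noncentrality parameter: δ = d·√(n/2) = 0.61 × √(43/2) = 2.8285
One-sided α = 0.1 → critical value z_{0.1} = 1.282.
Power = P(Z > 1.282 − δ) = Φ(1.547) = 0.9391.
Type II error: β = 1 − power = 1 − 0.9391 = 0.0609.

β ≈ 0.061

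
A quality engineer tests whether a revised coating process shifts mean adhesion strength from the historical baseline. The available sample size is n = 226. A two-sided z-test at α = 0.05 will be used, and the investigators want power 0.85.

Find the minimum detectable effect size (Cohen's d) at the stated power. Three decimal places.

Need Φ(δ − 1.960) = 0.85, so δ = 1.960 + 1.036 = 2.996.
(Lower-tail contribution to power is negligible for δ > 0.)
δ = d·√n ⇒ d = δ/√n = 2.996/√226 = 0.1993.

d ≈ 0.199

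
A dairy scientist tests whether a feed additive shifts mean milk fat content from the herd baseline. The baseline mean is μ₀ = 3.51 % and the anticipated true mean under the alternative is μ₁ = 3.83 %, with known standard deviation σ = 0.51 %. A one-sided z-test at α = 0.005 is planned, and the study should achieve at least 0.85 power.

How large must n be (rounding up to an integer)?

n = 34

Standardized effect: d = |μ₁ − μ₀| / σ = |3.83 − 3.51| / 0.51 = 0.6275
For power 0.85 need Φ(δ − z_{0.005}) = 0.85, so δ = z_{0.005} + z_{0.15} = 2.576 + 1.036 = 3.612.
δ = d·√n ⇒ n = (δ/d)² = (3.612 / 0.6275)² = 33.14.
Round up to the next whole unit.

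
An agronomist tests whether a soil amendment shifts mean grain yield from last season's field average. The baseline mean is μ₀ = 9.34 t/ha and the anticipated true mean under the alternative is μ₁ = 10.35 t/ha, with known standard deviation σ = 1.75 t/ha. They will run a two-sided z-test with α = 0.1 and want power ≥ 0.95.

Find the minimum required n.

Standardized effect: d = |μ₁ − μ₀| / σ = |10.35 − 9.34| / 1.75 = 0.5771
For power 0.95 need Φ(δ − z_{0.05}) = 0.95, so δ = z_{0.05} + z_{0.05} = 1.645 + 1.645 = 3.290.
(For δ > 0 the lower-tail rejection region contributes negligibly to power, so the one-term inversion is standard.)
δ = d·√n ⇒ n = (δ/d)² = (3.290 / 0.5771)² = 32.49.
Rounding up, n = 33.

n = 33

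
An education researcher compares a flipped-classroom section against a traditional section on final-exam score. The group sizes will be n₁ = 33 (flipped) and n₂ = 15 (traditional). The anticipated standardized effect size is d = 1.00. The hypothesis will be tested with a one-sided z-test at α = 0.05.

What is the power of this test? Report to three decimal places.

Power ≈ 0.941

Noncentrality parameter: δ = d / √(1/n₁ + 1/n₂) = 1.00 / √(1/33 + 1/15) = 3.2113
Critical value for a one-sided test at α = 0.05: z_α = 1.645.
Power = Φ(δ − 1.645) = Φ(1.566) = 0.9414.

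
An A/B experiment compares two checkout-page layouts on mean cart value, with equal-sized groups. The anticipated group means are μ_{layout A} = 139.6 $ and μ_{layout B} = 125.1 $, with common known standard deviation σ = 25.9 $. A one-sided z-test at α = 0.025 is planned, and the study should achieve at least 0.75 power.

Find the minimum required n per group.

Standardized effect: d = |μ_{layout A} − μ_{layout B}| / σ = |139.6 − 125.1| / 25.9 = 0.5598
Set Φ(δ − 1.960) = 0.75; then δ − 1.960 = Φ⁻¹(0.75) = 0.674, giving δ = 2.634.
δ = d·√(n/2) ⇒ n = 2(δ/d)² = 2 × (2.634 / 0.5598)² = 44.29.
Round up to the next whole unit.

n = 45 per group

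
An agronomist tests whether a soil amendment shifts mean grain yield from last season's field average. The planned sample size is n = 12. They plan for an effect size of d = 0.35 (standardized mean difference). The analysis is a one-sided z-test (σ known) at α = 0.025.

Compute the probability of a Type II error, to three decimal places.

Noncentrality parameter: δ = d·√n = 0.35 × √12 = 1.2124
Critical value for a one-sided test at α = 0.025: z_α = 1.960.
Power = P(Z > 1.960 − δ) = Φ(-0.748) = 0.2274.
Type II error: β = 1 − power = 1 − 0.2274 = 0.7726.

β ≈ 0.773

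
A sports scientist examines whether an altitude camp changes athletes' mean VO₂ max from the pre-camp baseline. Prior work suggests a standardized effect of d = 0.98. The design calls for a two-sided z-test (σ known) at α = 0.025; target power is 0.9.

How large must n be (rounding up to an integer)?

Set Φ(δ − 2.241) = 0.9; then δ − 2.241 = Φ⁻¹(0.9) = 1.282, giving δ = 3.523.
(For δ > 0 the lower-tail rejection region contributes negligibly to power, so the one-term inversion is standard.)
δ = d·√n ⇒ n = (δ/d)² = (3.523 / 0.98)² = 12.92.
Rounding up, n = 13.

n = 13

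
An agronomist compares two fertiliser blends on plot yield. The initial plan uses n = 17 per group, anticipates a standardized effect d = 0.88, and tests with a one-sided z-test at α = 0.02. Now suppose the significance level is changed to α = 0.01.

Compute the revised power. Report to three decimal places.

δ = d·√(n/2) = 0.88 × √(17/2) = 2.5656 (unchanged). New critical value: z_{0.01} = 2.326.
Revised power = P(Z > 2.326 − δ) = Φ(0.239) = 0.5946.

Power ≈ 0.595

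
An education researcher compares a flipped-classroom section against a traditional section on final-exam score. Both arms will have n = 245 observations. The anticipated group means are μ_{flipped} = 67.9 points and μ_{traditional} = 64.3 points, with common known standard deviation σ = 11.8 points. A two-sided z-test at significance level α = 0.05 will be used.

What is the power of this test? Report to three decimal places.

Power ≈ 0.922

Standardized effect: d = |μ_{flipped} − μ_{traditional}| / σ = |67.9 − 64.3| / 11.8 = 0.3051
Noncentrality parameter: δ = d·√(n/2) = 0.3051 × √(245/2) = 3.3767
Two-sided α = 0.05 → critical value z_{0.025} = 1.960.
Power = Φ(δ − 1.960) + Φ(−δ − 1.960) = Φ(1.417) + Φ(-5.337) = 0.9217 + 0.0000 = 0.9217.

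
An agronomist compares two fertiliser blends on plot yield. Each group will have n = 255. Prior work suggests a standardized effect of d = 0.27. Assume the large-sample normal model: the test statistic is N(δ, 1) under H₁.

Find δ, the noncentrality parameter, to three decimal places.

δ ≈ 3.049

The noncentrality parameter scales effect size by the design's sample-size factor: δ = d·√(n/2) = 0.27 × √(255/2) = 3.0487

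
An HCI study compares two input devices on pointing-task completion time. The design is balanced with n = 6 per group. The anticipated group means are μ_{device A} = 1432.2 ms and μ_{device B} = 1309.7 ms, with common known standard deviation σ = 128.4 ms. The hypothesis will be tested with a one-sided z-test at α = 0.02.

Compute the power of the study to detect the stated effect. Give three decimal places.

Power ≈ 0.344

Standardized effect: d = |μ_{device A} − μ_{device B}| / σ = |1432.2 − 1309.7| / 128.4 = 0.9540
Noncentrality parameter: δ = d·√(n/2) = 0.9540 × √(6/2) = 1.6525
Critical value for a one-sided test at α = 0.02: z_α = 2.054.
Power = Φ(δ − 2.054) = Φ(-0.401) = 0.3441.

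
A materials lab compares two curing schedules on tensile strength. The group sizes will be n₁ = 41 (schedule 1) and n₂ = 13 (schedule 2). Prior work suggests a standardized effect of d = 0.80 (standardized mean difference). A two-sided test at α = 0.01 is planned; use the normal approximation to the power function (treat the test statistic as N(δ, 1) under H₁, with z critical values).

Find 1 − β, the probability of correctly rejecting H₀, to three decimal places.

Power ≈ 0.475

Noncentrality parameter: δ = d / √(1/n₁ + 1/n₂) = 0.80 / √(1/41 + 1/13) = 2.5134
Critical value for a two-sided test at α = 0.01: z_{α/2} = 2.576.
Power = Φ(δ − 2.576) + Φ(−δ − 2.576) = Φ(-0.062) + Φ(-5.089) = 0.4751 + 0.0000 = 0.4751.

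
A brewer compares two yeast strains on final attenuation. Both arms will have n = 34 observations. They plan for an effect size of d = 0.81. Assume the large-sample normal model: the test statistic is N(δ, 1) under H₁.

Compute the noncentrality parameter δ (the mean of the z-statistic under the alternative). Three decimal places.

The noncentrality parameter scales effect size by the design's sample-size factor: δ = d·√(n/2) = 0.81 × √(34/2) = 3.3397

δ ≈ 3.340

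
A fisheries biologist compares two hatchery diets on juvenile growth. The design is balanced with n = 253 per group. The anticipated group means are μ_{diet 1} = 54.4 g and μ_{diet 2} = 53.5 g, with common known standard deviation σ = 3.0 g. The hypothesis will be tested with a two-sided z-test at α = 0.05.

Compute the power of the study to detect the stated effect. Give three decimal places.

Power ≈ 0.921

Standardized effect: d = |μ_{diet 1} − μ_{diet 2}| / σ = |54.4 − 53.5| / 3.0 = 0.3000
Noncentrality parameter: δ = d·√(n/2) = 0.3000 × √(253/2) = 3.3742
Two-sided α = 0.05 → critical value z_{0.025} = 1.960.
Power = Φ(δ − 1.960) + Φ(−δ − 1.960) = Φ(1.414) + Φ(-5.334) = 0.9213 + 0.0000 = 0.9213.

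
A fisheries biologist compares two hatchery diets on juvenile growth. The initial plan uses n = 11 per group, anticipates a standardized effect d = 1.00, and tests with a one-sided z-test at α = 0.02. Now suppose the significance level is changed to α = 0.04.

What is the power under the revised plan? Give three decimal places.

Power ≈ 0.724

δ = d·√(n/2) = 1.00 × √(11/2) = 2.3452 (unchanged). New critical value: z_{0.04} = 1.751.
Revised power = P(Z > 1.751 − δ) = Φ(0.595) = 0.7239.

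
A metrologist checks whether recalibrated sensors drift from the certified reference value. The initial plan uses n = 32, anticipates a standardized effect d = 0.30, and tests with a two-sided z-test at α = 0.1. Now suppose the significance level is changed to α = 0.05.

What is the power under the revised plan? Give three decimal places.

δ = d·√n = 0.30 × √32 = 1.6971 (unchanged). New critical value: z_{0.025} = 1.960.
Revised power = Φ(δ − 1.960) + Φ(−δ − 1.960) = Φ(-0.263) + Φ(-3.657) = 0.3963 + 0.0001 = 0.3964.

Power ≈ 0.396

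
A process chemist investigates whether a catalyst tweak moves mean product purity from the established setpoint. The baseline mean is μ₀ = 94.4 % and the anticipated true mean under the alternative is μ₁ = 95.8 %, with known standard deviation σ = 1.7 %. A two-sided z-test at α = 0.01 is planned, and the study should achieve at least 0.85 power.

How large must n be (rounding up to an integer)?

n = 20

Standardized effect: d = |μ₁ − μ₀| / σ = |95.8 − 94.4| / 1.7 = 0.8235
Set Φ(δ − 2.576) = 0.85; then δ − 2.576 = Φ⁻¹(0.85) = 1.036, giving δ = 3.612.
(Ignoring the negligible lower-tail rejection probability gives the usual closed-form inversion.)
δ = d·√n ⇒ n = (δ/d)² = (3.612 / 0.8235)² = 19.24.
Rounding up, n = 20.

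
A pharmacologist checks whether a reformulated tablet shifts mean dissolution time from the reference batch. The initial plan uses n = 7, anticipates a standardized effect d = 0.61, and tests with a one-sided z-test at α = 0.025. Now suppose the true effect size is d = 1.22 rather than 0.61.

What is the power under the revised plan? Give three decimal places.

Power ≈ 0.898

With d = 1.22: δ = d·√n = 1.22 × √7 = 3.2278. Critical value z_{0.025} = 1.960.
Revised power = Φ(δ − 1.960) = Φ(1.268) = 0.8976.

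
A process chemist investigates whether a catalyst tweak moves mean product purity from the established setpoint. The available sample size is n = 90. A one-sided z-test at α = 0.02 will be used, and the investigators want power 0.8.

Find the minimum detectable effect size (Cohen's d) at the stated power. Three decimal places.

Required noncentrality: δ = z_{0.02} + z_{0.20} = 2.054 + 0.842 = 2.895.
δ = d·√n ⇒ d = δ/√n = 2.895/√90 = 0.3052.

d ≈ 0.305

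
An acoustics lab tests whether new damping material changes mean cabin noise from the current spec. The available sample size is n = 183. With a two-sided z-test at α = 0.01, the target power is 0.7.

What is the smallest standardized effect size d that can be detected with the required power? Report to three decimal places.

d ≈ 0.229

Need Φ(δ − 2.576) = 0.7, so δ = 2.576 + 0.524 = 3.100.
(The second rejection-region term Φ(−δ − z_{α/2}) is negligible and dropped.)
δ = d·√n ⇒ d = δ/√n = 3.100/√183 = 0.2292.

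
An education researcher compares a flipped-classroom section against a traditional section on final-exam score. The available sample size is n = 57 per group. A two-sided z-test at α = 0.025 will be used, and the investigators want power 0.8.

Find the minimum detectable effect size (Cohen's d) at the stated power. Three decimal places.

Need Φ(δ − 2.241) = 0.8, so δ = 2.241 + 0.842 = 3.083.
(Lower-tail contribution to power is negligible for δ > 0.)
δ = d·√(n/2) ⇒ d = δ/√(n/2) = 3.083/√(57/2) = 0.5775.

d ≈ 0.578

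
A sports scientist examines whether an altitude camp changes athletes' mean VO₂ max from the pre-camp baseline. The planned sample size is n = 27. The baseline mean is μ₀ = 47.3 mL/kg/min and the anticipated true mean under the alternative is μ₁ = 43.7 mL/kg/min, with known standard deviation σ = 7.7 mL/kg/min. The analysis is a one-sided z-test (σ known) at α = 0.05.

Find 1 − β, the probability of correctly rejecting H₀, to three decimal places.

Power ≈ 0.784

Standardized effect: d = |μ₁ − μ₀| / σ = |43.7 − 47.3| / 7.7 = 0.4675
Noncentrality parameter: δ = d·√n = 0.4675 × √27 = 2.4294
One-sided α = 0.05 → critical value z_{0.05} = 1.645.
Power = Φ(δ − 1.645) = Φ(0.785) = 0.7836.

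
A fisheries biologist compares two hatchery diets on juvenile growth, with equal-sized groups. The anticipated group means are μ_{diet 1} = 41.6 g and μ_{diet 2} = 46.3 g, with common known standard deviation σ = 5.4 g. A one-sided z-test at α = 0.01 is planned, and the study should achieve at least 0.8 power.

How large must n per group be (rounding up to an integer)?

n = 27 per group

Standardized effect: d = |μ_{diet 1} − μ_{diet 2}| / σ = |41.6 − 46.3| / 5.4 = 0.8704
For power 0.8 need Φ(δ − z_{0.01}) = 0.8, so δ = z_{0.01} + z_{0.20} = 2.326 + 0.842 = 3.168.
δ = d·√(n/2) ⇒ n = 2(δ/d)² = 2 × (3.168 / 0.8704)² = 26.50.
Rounding up, n = 27 per group.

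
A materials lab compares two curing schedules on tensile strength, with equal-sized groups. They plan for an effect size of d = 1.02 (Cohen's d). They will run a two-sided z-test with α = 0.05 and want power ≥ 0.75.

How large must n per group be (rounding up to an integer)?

n = 14 per group

Set Φ(δ − 1.960) = 0.75; then δ − 1.960 = Φ⁻¹(0.75) = 0.674, giving δ = 2.634.
(Ignoring the negligible lower-tail rejection probability gives the usual closed-form inversion.)
δ = d·√(n/2) ⇒ n = 2(δ/d)² = 2 × (2.634 / 1.02)² = 13.34.
Round up to the next whole unit.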